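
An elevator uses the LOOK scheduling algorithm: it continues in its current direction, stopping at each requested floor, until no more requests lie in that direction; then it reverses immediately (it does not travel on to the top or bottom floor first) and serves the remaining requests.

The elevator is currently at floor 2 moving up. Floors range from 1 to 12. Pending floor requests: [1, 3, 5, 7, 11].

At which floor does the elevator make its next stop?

Answer: 3

Derivation:
Current floor: 2, direction: up
Requests above: [3, 5, 7, 11]
Requests below: [1]
Moving up and requests lie above → nearest above is min([3, 5, 7, 11]) = 3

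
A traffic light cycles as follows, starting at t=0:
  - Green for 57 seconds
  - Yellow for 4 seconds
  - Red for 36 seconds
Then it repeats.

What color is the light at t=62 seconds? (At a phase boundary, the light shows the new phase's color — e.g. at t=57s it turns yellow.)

Answer: red

Derivation:
Cycle length = 57 + 4 + 36 = 97s
t = 62, phase_t = 62 mod 97 = 62
62 >= 61 → RED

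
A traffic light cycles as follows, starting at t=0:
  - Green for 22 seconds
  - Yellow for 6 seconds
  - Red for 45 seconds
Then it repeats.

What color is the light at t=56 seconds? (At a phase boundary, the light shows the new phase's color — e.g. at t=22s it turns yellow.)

Cycle length = 22 + 6 + 45 = 73s
t = 56, phase_t = 56 mod 73 = 56
56 >= 28 → RED

Answer: red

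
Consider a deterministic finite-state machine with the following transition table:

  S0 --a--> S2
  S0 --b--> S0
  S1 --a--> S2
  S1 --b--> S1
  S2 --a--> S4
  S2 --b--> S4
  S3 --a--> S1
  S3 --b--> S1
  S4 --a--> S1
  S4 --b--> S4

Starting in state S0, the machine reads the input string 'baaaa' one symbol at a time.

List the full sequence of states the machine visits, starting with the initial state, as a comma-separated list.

Answer: S0, S0, S2, S4, S1, S2

Derivation:
Start: S0
  read 'b': S0 --b--> S0
  read 'a': S0 --a--> S2
  read 'a': S2 --a--> S4
  read 'a': S4 --a--> S1
  read 'a': S1 --a--> S2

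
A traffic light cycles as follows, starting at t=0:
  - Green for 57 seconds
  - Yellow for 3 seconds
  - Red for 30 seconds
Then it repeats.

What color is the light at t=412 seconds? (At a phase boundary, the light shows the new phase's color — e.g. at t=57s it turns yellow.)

Answer: green

Derivation:
Cycle length = 57 + 3 + 30 = 90s
t = 412, phase_t = 412 mod 90 = 52
52 < 57 (green end) → GREEN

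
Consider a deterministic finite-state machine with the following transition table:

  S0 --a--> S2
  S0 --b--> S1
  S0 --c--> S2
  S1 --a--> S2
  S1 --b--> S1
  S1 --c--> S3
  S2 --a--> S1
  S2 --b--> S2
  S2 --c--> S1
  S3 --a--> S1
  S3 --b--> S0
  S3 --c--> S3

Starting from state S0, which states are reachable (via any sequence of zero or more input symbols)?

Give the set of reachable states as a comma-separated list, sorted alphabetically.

BFS from S0:
  visit S0: S0--a-->S2 (new), S0--b-->S1 (new), S0--c-->S2 (seen)
  visit S2: S2--a-->S1 (seen), S2--b-->S2 (seen), S2--c-->S1 (seen)
  visit S1: S1--a-->S2 (seen), S1--b-->S1 (seen), S1--c-->S3 (new)
  visit S3: S3--a-->S1 (seen), S3--b-->S0 (seen), S3--c-->S3 (seen)

Answer: S0, S1, S2, S3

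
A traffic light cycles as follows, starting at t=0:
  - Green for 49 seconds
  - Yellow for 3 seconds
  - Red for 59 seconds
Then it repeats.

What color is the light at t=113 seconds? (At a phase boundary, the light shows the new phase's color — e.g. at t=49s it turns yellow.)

Cycle length = 49 + 3 + 59 = 111s
t = 113, phase_t = 113 mod 111 = 2
2 < 49 (green end) → GREEN

Answer: green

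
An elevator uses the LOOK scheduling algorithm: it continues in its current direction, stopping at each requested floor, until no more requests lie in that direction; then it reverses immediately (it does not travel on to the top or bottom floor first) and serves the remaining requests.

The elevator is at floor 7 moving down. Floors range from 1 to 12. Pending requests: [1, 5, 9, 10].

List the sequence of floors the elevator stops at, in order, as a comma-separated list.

Answer: 5, 1, 9, 10

Derivation:
Current: 7, moving DOWN
Serve below first (descending): [5, 1]
Then reverse, serve above (ascending): [9, 10]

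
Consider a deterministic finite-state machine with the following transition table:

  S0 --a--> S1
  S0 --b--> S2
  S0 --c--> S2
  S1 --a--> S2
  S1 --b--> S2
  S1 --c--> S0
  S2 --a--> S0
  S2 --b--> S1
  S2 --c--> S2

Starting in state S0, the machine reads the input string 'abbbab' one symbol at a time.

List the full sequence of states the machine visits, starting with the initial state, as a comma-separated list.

Start: S0
  read 'a': S0 --a--> S1
  read 'b': S1 --b--> S2
  read 'b': S2 --b--> S1
  read 'b': S1 --b--> S2
  read 'a': S2 --a--> S0
  read 'b': S0 --b--> S2

Answer: S0, S1, S2, S1, S2, S0, S2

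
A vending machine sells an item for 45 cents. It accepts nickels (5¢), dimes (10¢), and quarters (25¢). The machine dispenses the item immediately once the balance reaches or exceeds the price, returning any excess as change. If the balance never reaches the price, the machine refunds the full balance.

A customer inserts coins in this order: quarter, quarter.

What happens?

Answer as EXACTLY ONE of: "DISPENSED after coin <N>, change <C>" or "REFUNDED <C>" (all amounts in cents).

Price: 45¢
Coin 1 (quarter, 25¢): balance = 25¢
Coin 2 (quarter, 25¢): balance = 50¢
  → balance >= price → DISPENSE, change = 50 - 45 = 5¢

Answer: DISPENSED after coin 2, change 5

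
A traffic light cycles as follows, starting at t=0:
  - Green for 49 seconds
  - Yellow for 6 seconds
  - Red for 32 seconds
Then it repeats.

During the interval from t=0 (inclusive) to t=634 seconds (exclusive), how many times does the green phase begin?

Answer: 8

Derivation:
Cycle = 49+6+32 = 87s
green phase starts at t = k*87 + 0 for k=0,1,2,...
Need k*87+0 < 634 → k < 7.287
k ∈ {0, ..., 7} → 8 starts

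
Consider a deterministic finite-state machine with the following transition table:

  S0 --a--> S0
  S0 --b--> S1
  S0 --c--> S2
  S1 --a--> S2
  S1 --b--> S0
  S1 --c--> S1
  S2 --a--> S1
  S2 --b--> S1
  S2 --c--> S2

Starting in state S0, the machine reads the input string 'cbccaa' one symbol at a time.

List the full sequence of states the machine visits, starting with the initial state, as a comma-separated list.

Start: S0
  read 'c': S0 --c--> S2
  read 'b': S2 --b--> S1
  read 'c': S1 --c--> S1
  read 'c': S1 --c--> S1
  read 'a': S1 --a--> S2
  read 'a': S2 --a--> S1

Answer: S0, S2, S1, S1, S1, S2, S1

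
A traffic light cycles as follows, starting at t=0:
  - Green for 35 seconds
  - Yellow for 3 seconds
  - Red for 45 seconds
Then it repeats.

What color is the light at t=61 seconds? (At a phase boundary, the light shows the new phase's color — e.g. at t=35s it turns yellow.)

Cycle length = 35 + 3 + 45 = 83s
t = 61, phase_t = 61 mod 83 = 61
61 >= 38 → RED

Answer: red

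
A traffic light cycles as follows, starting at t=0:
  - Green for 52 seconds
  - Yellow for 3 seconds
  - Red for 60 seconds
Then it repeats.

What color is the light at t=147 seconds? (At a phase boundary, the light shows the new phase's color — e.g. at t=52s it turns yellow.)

Answer: green

Derivation:
Cycle length = 52 + 3 + 60 = 115s
t = 147, phase_t = 147 mod 115 = 32
32 < 52 (green end) → GREEN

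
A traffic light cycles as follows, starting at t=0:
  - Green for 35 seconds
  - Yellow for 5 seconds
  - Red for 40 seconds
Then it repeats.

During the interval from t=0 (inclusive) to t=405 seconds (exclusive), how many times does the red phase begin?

Answer: 5

Derivation:
Cycle = 35+5+40 = 80s
red phase starts at t = k*80 + 40 for k=0,1,2,...
Need k*80+40 < 405 → k < 4.562
k ∈ {0, ..., 4} → 5 starts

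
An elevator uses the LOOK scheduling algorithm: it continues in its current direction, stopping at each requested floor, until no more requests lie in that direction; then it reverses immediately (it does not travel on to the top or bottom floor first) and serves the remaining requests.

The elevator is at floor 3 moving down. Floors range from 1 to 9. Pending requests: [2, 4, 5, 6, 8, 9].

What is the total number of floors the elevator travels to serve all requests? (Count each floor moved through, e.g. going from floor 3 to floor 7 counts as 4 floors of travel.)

Start at floor 3 moving down, LOOK stop order: [2, 4, 5, 6, 8, 9]
  3 → 2: |2-3| = 1, total = 1
  2 → 4: |4-2| = 2, total = 3
  4 → 5: |5-4| = 1, total = 4
  5 → 6: |6-5| = 1, total = 5
  6 → 8: |8-6| = 2, total = 7
  8 → 9: |9-8| = 1, total = 8

Answer: 8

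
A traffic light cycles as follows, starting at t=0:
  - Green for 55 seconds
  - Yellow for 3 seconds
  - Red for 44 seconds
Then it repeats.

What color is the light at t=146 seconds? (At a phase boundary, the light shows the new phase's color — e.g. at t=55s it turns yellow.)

Cycle length = 55 + 3 + 44 = 102s
t = 146, phase_t = 146 mod 102 = 44
44 < 55 (green end) → GREEN

Answer: green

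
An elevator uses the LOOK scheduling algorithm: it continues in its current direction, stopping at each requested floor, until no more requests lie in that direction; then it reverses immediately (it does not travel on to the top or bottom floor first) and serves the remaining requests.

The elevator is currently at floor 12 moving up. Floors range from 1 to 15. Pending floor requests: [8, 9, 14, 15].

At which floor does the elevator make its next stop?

Current floor: 12, direction: up
Requests above: [14, 15]
Requests below: [8, 9]
Moving up and requests lie above → nearest above is min([14, 15]) = 14

Answer: 14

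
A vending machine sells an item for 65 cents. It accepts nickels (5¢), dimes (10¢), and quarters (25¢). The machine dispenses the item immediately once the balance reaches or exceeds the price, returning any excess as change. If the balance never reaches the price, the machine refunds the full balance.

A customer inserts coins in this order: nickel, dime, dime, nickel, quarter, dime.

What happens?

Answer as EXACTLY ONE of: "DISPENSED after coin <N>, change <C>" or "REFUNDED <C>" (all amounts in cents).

Answer: DISPENSED after coin 6, change 0

Derivation:
Price: 65¢
Coin 1 (nickel, 5¢): balance = 5¢
Coin 2 (dime, 10¢): balance = 15¢
Coin 3 (dime, 10¢): balance = 25¢
Coin 4 (nickel, 5¢): balance = 30¢
Coin 5 (quarter, 25¢): balance = 55¢
Coin 6 (dime, 10¢): balance = 65¢
  → balance >= price → DISPENSE, change = 65 - 65 = 0¢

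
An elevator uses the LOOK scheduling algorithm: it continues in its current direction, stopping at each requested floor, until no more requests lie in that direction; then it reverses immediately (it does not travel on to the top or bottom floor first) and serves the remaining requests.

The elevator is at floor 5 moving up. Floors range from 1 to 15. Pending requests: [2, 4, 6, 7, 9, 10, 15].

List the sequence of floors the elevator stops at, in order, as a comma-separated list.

Answer: 6, 7, 9, 10, 15, 4, 2

Derivation:
Current: 5, moving UP
Serve above first (ascending): [6, 7, 9, 10, 15]
Then reverse, serve below (descending): [4, 2]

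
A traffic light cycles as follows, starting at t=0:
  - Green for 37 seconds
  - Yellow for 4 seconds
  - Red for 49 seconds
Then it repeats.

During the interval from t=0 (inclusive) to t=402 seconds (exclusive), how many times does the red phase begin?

Cycle = 37+4+49 = 90s
red phase starts at t = k*90 + 41 for k=0,1,2,...
Need k*90+41 < 402 → k < 4.011
k ∈ {0, ..., 4} → 5 starts

Answer: 5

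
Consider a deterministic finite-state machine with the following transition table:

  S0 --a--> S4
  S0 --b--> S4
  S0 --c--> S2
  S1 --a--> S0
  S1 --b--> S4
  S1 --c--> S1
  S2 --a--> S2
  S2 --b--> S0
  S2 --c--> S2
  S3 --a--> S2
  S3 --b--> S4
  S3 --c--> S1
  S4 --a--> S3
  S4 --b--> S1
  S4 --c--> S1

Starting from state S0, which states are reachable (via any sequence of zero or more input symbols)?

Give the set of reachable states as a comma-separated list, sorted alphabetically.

BFS from S0:
  visit S0: S0--a-->S4 (new), S0--b-->S4 (seen), S0--c-->S2 (new)
  visit S4: S4--a-->S3 (new), S4--b-->S1 (new), S4--c-->S1 (seen)
  visit S2: S2--a-->S2 (seen), S2--b-->S0 (seen), S2--c-->S2 (seen)
  visit S3: S3--a-->S2 (seen), S3--b-->S4 (seen), S3--c-->S1 (seen)
  visit S1: S1--a-->S0 (seen), S1--b-->S4 (seen), S1--c-->S1 (seen)

Answer: S0, S1, S2, S3, S4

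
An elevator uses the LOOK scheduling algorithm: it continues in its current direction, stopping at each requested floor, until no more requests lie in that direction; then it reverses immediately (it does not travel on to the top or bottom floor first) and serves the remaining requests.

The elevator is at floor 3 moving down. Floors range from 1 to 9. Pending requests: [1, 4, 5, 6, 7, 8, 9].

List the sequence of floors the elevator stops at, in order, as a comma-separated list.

Answer: 1, 4, 5, 6, 7, 8, 9

Derivation:
Current: 3, moving DOWN
Serve below first (descending): [1]
Then reverse, serve above (ascending): [4, 5, 6, 7, 8, 9]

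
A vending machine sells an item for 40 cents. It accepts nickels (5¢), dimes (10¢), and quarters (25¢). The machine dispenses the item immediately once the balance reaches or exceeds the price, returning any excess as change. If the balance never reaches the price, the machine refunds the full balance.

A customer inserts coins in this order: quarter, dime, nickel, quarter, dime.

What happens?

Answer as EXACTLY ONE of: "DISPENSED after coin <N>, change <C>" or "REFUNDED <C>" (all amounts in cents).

Price: 40¢
Coin 1 (quarter, 25¢): balance = 25¢
Coin 2 (dime, 10¢): balance = 35¢
Coin 3 (nickel, 5¢): balance = 40¢
  → balance >= price → DISPENSE, change = 40 - 40 = 0¢

Answer: DISPENSED after coin 3, change 0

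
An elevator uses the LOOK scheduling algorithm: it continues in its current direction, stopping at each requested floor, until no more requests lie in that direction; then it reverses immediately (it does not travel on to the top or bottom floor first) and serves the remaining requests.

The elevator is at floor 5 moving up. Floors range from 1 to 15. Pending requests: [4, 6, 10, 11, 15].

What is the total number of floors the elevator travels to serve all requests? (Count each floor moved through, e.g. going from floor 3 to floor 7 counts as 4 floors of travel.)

Answer: 21

Derivation:
Start at floor 5 moving up, LOOK stop order: [6, 10, 11, 15, 4]
  5 → 6: |6-5| = 1, total = 1
  6 → 10: |10-6| = 4, total = 5
  10 → 11: |11-10| = 1, total = 6
  11 → 15: |15-11| = 4, total = 10
  15 → 4: |4-15| = 11, total = 21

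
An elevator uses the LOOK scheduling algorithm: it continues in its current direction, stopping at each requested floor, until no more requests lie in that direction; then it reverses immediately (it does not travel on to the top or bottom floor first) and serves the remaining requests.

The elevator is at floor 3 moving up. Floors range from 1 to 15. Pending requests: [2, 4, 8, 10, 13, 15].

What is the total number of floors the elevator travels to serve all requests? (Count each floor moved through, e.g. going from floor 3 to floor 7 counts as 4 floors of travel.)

Start at floor 3 moving up, LOOK stop order: [4, 8, 10, 13, 15, 2]
  3 → 4: |4-3| = 1, total = 1
  4 → 8: |8-4| = 4, total = 5
  8 → 10: |10-8| = 2, total = 7
  10 → 13: |13-10| = 3, total = 10
  13 → 15: |15-13| = 2, total = 12
  15 → 2: |2-15| = 13, total = 25

Answer: 25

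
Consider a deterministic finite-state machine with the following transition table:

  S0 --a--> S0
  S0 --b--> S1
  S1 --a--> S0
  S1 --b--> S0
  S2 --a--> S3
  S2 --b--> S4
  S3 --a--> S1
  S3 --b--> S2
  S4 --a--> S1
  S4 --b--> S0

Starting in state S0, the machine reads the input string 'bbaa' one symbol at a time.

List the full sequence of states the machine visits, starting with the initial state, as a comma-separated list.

Start: S0
  read 'b': S0 --b--> S1
  read 'b': S1 --b--> S0
  read 'a': S0 --a--> S0
  read 'a': S0 --a--> S0

Answer: S0, S1, S0, S0, S0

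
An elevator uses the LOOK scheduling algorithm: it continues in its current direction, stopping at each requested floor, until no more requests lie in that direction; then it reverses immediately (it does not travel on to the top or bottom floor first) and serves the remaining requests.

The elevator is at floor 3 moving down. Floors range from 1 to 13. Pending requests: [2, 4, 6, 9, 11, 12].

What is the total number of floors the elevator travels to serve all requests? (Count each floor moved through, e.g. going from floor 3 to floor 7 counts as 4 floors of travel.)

Answer: 11

Derivation:
Start at floor 3 moving down, LOOK stop order: [2, 4, 6, 9, 11, 12]
  3 → 2: |2-3| = 1, total = 1
  2 → 4: |4-2| = 2, total = 3
  4 → 6: |6-4| = 2, total = 5
  6 → 9: |9-6| = 3, total = 8
  9 → 11: |11-9| = 2, total = 10
  11 → 12: |12-11| = 1, total = 11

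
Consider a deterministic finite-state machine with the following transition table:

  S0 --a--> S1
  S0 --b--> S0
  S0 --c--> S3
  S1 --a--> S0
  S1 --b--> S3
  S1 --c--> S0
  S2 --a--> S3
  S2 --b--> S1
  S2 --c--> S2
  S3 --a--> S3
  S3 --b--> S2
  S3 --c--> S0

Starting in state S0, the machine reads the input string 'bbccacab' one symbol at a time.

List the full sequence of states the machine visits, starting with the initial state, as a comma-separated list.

Start: S0
  read 'b': S0 --b--> S0
  read 'b': S0 --b--> S0
  read 'c': S0 --c--> S3
  read 'c': S3 --c--> S0
  read 'a': S0 --a--> S1
  read 'c': S1 --c--> S0
  read 'a': S0 --a--> S1
  read 'b': S1 --b--> S3

Answer: S0, S0, S0, S3, S0, S1, S0, S1, S3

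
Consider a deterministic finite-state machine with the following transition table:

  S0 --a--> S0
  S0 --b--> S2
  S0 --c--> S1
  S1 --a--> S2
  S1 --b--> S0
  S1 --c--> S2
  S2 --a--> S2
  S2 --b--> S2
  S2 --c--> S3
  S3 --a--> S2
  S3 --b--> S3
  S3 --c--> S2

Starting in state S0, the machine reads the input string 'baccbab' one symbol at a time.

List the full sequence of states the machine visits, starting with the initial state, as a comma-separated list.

Start: S0
  read 'b': S0 --b--> S2
  read 'a': S2 --a--> S2
  read 'c': S2 --c--> S3
  read 'c': S3 --c--> S2
  read 'b': S2 --b--> S2
  read 'a': S2 --a--> S2
  read 'b': S2 --b--> S2

Answer: S0, S2, S2, S3, S2, S2, S2, S2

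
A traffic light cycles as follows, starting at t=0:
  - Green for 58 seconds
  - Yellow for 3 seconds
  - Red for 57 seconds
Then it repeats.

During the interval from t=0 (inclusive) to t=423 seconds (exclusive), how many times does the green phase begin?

Answer: 4

Derivation:
Cycle = 58+3+57 = 118s
green phase starts at t = k*118 + 0 for k=0,1,2,...
Need k*118+0 < 423 → k < 3.585
k ∈ {0, ..., 3} → 4 starts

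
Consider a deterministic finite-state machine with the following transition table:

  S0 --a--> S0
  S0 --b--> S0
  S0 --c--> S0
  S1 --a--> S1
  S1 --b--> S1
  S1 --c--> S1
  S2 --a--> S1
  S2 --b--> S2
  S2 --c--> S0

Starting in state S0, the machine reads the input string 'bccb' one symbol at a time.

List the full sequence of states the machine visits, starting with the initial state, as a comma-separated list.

Start: S0
  read 'b': S0 --b--> S0
  read 'c': S0 --c--> S0
  read 'c': S0 --c--> S0
  read 'b': S0 --b--> S0

Answer: S0, S0, S0, S0, S0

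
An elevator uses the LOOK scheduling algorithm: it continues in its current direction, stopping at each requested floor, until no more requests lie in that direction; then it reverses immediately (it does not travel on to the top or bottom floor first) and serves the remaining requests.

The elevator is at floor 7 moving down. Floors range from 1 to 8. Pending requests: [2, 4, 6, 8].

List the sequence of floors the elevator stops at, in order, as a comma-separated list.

Answer: 6, 4, 2, 8

Derivation:
Current: 7, moving DOWN
Serve below first (descending): [6, 4, 2]
Then reverse, serve above (ascending): [8]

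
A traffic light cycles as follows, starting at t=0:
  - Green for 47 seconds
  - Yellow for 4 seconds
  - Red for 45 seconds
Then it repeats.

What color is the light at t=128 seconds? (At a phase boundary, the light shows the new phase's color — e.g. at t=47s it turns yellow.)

Cycle length = 47 + 4 + 45 = 96s
t = 128, phase_t = 128 mod 96 = 32
32 < 47 (green end) → GREEN

Answer: green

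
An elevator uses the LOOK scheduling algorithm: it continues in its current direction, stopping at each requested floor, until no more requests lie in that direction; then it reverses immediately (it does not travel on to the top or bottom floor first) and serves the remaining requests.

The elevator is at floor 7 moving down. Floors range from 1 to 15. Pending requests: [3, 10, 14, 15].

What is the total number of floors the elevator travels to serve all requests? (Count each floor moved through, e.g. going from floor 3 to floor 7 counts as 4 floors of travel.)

Start at floor 7 moving down, LOOK stop order: [3, 10, 14, 15]
  7 → 3: |3-7| = 4, total = 4
  3 → 10: |10-3| = 7, total = 11
  10 → 14: |14-10| = 4, total = 15
  14 → 15: |15-14| = 1, total = 16

Answer: 16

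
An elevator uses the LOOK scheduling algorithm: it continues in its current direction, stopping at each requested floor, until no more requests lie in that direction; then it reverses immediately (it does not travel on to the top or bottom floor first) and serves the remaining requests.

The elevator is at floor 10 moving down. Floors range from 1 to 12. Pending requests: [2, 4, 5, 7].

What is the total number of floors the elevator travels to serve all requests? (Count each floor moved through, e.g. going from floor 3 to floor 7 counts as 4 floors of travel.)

Start at floor 10 moving down, LOOK stop order: [7, 5, 4, 2]
  10 → 7: |7-10| = 3, total = 3
  7 → 5: |5-7| = 2, total = 5
  5 → 4: |4-5| = 1, total = 6
  4 → 2: |2-4| = 2, total = 8

Answer: 8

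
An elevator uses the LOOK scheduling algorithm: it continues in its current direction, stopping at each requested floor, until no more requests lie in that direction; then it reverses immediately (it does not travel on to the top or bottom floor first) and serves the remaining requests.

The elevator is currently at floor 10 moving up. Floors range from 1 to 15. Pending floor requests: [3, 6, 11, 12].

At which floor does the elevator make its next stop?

Answer: 11

Derivation:
Current floor: 10, direction: up
Requests above: [11, 12]
Requests below: [3, 6]
Moving up and requests lie above → nearest above is min([11, 12]) = 11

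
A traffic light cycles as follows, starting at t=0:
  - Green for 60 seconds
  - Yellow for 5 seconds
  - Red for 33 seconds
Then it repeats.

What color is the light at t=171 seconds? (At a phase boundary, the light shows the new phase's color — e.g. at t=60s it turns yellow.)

Answer: red

Derivation:
Cycle length = 60 + 5 + 33 = 98s
t = 171, phase_t = 171 mod 98 = 73
73 >= 65 → RED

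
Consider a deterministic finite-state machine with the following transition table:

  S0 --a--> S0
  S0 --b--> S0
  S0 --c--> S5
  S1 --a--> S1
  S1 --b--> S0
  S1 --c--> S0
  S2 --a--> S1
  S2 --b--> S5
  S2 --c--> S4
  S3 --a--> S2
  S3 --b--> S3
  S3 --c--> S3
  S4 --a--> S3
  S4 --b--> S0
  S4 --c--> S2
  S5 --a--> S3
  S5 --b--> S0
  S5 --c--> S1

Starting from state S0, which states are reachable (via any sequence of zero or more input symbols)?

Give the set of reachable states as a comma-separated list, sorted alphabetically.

Answer: S0, S1, S2, S3, S4, S5

Derivation:
BFS from S0:
  visit S0: S0--a-->S0 (seen), S0--b-->S0 (seen), S0--c-->S5 (new)
  visit S5: S5--a-->S3 (new), S5--b-->S0 (seen), S5--c-->S1 (new)
  visit S3: S3--a-->S2 (new), S3--b-->S3 (seen), S3--c-->S3 (seen)
  visit S1: S1--a-->S1 (seen), S1--b-->S0 (seen), S1--c-->S0 (seen)
  visit S2: S2--a-->S1 (seen), S2--b-->S5 (seen), S2--c-->S4 (new)
  visit S4: S4--a-->S3 (seen), S4--b-->S0 (seen), S4--c-->S2 (seen)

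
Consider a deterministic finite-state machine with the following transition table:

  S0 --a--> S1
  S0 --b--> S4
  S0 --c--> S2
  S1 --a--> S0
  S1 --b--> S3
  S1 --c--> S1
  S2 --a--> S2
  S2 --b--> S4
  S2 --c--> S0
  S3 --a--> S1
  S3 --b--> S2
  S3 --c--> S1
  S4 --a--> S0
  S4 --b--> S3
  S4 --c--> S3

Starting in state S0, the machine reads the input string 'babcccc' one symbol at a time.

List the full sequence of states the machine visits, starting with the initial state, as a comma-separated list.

Answer: S0, S4, S0, S4, S3, S1, S1, S1

Derivation:
Start: S0
  read 'b': S0 --b--> S4
  read 'a': S4 --a--> S0
  read 'b': S0 --b--> S4
  read 'c': S4 --c--> S3
  read 'c': S3 --c--> S1
  read 'c': S1 --c--> S1
  read 'c': S1 --c--> S1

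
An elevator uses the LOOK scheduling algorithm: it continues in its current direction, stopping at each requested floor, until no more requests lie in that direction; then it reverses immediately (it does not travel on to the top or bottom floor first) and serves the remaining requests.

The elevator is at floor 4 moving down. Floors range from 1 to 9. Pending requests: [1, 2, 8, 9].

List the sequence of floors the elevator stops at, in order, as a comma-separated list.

Current: 4, moving DOWN
Serve below first (descending): [2, 1]
Then reverse, serve above (ascending): [8, 9]

Answer: 2, 1, 8, 9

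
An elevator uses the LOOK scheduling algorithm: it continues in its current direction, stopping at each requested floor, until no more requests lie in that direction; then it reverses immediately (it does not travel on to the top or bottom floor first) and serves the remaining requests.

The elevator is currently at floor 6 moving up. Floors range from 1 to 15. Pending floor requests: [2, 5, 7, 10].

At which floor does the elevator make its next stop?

Current floor: 6, direction: up
Requests above: [7, 10]
Requests below: [2, 5]
Moving up and requests lie above → nearest above is min([7, 10]) = 7

Answer: 7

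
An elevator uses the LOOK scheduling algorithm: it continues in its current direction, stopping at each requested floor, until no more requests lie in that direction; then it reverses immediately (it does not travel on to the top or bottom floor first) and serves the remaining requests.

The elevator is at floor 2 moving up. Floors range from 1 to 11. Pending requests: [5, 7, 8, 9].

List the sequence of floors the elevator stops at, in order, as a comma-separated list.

Current: 2, moving UP
Serve above first (ascending): [5, 7, 8, 9]
Then reverse, serve below (descending): []

Answer: 5, 7, 8, 9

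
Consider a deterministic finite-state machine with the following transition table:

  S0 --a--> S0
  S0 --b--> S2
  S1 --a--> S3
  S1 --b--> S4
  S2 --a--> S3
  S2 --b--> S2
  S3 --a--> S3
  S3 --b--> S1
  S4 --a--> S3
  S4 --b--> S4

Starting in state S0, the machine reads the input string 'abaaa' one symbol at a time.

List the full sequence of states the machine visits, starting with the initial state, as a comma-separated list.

Start: S0
  read 'a': S0 --a--> S0
  read 'b': S0 --b--> S2
  read 'a': S2 --a--> S3
  read 'a': S3 --a--> S3
  read 'a': S3 --a--> S3

Answer: S0, S0, S2, S3, S3, S3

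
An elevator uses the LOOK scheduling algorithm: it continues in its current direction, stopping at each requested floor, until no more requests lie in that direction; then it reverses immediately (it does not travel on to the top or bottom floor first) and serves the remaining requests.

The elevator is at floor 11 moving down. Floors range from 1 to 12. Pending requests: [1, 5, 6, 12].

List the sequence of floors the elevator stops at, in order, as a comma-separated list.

Answer: 6, 5, 1, 12

Derivation:
Current: 11, moving DOWN
Serve below first (descending): [6, 5, 1]
Then reverse, serve above (ascending): [12]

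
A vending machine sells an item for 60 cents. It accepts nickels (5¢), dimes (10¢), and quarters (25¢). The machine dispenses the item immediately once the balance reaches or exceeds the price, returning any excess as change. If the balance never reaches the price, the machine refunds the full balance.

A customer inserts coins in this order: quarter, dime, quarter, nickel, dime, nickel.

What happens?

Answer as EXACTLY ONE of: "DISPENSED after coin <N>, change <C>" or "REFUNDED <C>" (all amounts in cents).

Price: 60¢
Coin 1 (quarter, 25¢): balance = 25¢
Coin 2 (dime, 10¢): balance = 35¢
Coin 3 (quarter, 25¢): balance = 60¢
  → balance >= price → DISPENSE, change = 60 - 60 = 0¢

Answer: DISPENSED after coin 3, change 0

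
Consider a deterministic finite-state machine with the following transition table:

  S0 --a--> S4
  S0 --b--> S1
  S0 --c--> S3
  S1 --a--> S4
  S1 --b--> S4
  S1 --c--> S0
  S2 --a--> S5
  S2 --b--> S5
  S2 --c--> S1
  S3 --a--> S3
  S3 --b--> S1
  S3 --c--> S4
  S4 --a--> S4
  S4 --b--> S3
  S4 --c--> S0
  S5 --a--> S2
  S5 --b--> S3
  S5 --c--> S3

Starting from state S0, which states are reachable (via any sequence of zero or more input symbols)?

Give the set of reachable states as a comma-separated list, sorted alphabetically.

Answer: S0, S1, S3, S4

Derivation:
BFS from S0:
  visit S0: S0--a-->S4 (new), S0--b-->S1 (new), S0--c-->S3 (new)
  visit S4: S4--a-->S4 (seen), S4--b-->S3 (seen), S4--c-->S0 (seen)
  visit S1: S1--a-->S4 (seen), S1--b-->S4 (seen), S1--c-->S0 (seen)
  visit S3: S3--a-->S3 (seen), S3--b-->S1 (seen), S3--c-->S4 (seen)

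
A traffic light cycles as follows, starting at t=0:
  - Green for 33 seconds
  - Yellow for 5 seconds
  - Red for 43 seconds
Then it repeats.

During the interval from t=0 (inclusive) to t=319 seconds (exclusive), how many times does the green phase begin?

Answer: 4

Derivation:
Cycle = 33+5+43 = 81s
green phase starts at t = k*81 + 0 for k=0,1,2,...
Need k*81+0 < 319 → k < 3.938
k ∈ {0, ..., 3} → 4 starts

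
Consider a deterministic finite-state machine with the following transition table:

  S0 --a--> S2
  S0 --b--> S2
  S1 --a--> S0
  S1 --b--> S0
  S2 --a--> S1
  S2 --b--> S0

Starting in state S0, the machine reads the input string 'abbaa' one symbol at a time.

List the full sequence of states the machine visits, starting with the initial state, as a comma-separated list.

Answer: S0, S2, S0, S2, S1, S0

Derivation:
Start: S0
  read 'a': S0 --a--> S2
  read 'b': S2 --b--> S0
  read 'b': S0 --b--> S2
  read 'a': S2 --a--> S1
  read 'a': S1 --a--> S0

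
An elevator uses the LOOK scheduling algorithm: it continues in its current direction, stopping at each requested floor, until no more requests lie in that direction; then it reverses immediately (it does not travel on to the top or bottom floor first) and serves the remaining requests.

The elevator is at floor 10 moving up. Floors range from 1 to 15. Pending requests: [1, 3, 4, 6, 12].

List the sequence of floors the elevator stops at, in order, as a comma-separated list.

Current: 10, moving UP
Serve above first (ascending): [12]
Then reverse, serve below (descending): [6, 4, 3, 1]

Answer: 12, 6, 4, 3, 1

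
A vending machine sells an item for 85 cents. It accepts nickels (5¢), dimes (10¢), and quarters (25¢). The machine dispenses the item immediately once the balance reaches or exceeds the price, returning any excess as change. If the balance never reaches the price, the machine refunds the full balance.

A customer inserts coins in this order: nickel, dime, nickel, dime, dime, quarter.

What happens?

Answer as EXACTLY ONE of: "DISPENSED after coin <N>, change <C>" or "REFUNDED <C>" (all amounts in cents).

Answer: REFUNDED 65

Derivation:
Price: 85¢
Coin 1 (nickel, 5¢): balance = 5¢
Coin 2 (dime, 10¢): balance = 15¢
Coin 3 (nickel, 5¢): balance = 20¢
Coin 4 (dime, 10¢): balance = 30¢
Coin 5 (dime, 10¢): balance = 40¢
Coin 6 (quarter, 25¢): balance = 65¢
All coins inserted, balance 65¢ < price 85¢ → REFUND 65¢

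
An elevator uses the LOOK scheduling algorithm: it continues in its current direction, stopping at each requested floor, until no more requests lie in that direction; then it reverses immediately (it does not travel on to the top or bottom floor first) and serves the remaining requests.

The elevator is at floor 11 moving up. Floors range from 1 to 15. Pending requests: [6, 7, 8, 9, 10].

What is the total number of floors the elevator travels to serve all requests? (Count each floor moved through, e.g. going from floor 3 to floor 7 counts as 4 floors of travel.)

Start at floor 11 moving up, LOOK stop order: [10, 9, 8, 7, 6]
  11 → 10: |10-11| = 1, total = 1
  10 → 9: |9-10| = 1, total = 2
  9 → 8: |8-9| = 1, total = 3
  8 → 7: |7-8| = 1, total = 4
  7 → 6: |6-7| = 1, total = 5

Answer: 5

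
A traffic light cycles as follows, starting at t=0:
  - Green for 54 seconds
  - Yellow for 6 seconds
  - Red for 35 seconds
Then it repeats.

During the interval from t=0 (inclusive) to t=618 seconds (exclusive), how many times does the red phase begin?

Cycle = 54+6+35 = 95s
red phase starts at t = k*95 + 60 for k=0,1,2,...
Need k*95+60 < 618 → k < 5.874
k ∈ {0, ..., 5} → 6 starts

Answer: 6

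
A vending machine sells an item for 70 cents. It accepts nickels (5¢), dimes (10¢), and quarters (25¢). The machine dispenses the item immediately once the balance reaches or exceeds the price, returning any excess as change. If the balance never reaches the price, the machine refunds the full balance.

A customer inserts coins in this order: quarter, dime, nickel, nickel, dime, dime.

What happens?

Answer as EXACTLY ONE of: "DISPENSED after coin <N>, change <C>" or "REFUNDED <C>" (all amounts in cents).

Answer: REFUNDED 65

Derivation:
Price: 70¢
Coin 1 (quarter, 25¢): balance = 25¢
Coin 2 (dime, 10¢): balance = 35¢
Coin 3 (nickel, 5¢): balance = 40¢
Coin 4 (nickel, 5¢): balance = 45¢
Coin 5 (dime, 10¢): balance = 55¢
Coin 6 (dime, 10¢): balance = 65¢
All coins inserted, balance 65¢ < price 70¢ → REFUND 65¢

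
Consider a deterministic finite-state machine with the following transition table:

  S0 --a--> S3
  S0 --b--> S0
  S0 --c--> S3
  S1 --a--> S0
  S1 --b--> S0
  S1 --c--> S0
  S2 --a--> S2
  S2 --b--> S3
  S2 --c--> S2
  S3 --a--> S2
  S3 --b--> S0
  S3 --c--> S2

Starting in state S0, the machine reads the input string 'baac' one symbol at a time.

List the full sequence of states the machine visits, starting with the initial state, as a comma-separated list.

Start: S0
  read 'b': S0 --b--> S0
  read 'a': S0 --a--> S3
  read 'a': S3 --a--> S2
  read 'c': S2 --c--> S2

Answer: S0, S0, S3, S2, S2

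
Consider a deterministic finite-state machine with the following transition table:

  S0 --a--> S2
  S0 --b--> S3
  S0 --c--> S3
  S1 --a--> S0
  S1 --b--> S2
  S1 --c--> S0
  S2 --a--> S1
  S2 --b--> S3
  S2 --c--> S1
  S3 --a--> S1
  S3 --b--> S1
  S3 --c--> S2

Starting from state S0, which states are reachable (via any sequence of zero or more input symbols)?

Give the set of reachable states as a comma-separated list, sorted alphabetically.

Answer: S0, S1, S2, S3

Derivation:
BFS from S0:
  visit S0: S0--a-->S2 (new), S0--b-->S3 (new), S0--c-->S3 (seen)
  visit S2: S2--a-->S1 (new), S2--b-->S3 (seen), S2--c-->S1 (seen)
  visit S3: S3--a-->S1 (seen), S3--b-->S1 (seen), S3--c-->S2 (seen)
  visit S1: S1--a-->S0 (seen), S1--b-->S2 (seen), S1--c-->S0 (seen)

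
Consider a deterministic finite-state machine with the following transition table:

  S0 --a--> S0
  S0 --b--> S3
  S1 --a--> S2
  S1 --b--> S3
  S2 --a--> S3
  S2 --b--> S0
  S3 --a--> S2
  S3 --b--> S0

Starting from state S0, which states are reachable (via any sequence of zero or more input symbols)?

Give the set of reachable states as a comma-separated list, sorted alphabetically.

Answer: S0, S2, S3

Derivation:
BFS from S0:
  visit S0: S0--a-->S0 (seen), S0--b-->S3 (new)
  visit S3: S3--a-->S2 (new), S3--b-->S0 (seen)
  visit S2: S2--a-->S3 (seen), S2--b-->S0 (seen)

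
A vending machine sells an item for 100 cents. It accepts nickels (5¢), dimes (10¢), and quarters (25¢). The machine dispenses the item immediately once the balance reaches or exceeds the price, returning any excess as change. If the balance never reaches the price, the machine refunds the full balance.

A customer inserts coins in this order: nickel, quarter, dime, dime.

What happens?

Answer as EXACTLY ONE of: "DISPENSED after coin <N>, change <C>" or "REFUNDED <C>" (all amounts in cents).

Answer: REFUNDED 50

Derivation:
Price: 100¢
Coin 1 (nickel, 5¢): balance = 5¢
Coin 2 (quarter, 25¢): balance = 30¢
Coin 3 (dime, 10¢): balance = 40¢
Coin 4 (dime, 10¢): balance = 50¢
All coins inserted, balance 50¢ < price 100¢ → REFUND 50¢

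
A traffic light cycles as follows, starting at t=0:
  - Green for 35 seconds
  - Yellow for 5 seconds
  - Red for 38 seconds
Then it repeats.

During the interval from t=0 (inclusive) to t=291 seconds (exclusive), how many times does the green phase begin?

Cycle = 35+5+38 = 78s
green phase starts at t = k*78 + 0 for k=0,1,2,...
Need k*78+0 < 291 → k < 3.731
k ∈ {0, ..., 3} → 4 starts

Answer: 4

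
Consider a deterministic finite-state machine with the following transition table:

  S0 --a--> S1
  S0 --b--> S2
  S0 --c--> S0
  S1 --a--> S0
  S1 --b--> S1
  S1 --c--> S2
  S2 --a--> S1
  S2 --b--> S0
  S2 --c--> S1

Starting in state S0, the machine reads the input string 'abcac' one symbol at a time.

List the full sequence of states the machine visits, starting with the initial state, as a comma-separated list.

Answer: S0, S1, S1, S2, S1, S2

Derivation:
Start: S0
  read 'a': S0 --a--> S1
  read 'b': S1 --b--> S1
  read 'c': S1 --c--> S2
  read 'a': S2 --a--> S1
  read 'c': S1 --c--> S2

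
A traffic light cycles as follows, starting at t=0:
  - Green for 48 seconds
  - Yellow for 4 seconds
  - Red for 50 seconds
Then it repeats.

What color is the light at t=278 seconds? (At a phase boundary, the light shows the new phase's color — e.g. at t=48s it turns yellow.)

Answer: red

Derivation:
Cycle length = 48 + 4 + 50 = 102s
t = 278, phase_t = 278 mod 102 = 74
74 >= 52 → RED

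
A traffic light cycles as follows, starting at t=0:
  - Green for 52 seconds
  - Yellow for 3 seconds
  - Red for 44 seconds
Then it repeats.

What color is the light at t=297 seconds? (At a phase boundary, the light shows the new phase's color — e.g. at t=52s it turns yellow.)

Cycle length = 52 + 3 + 44 = 99s
t = 297, phase_t = 297 mod 99 = 0
0 < 52 (green end) → GREEN

Answer: green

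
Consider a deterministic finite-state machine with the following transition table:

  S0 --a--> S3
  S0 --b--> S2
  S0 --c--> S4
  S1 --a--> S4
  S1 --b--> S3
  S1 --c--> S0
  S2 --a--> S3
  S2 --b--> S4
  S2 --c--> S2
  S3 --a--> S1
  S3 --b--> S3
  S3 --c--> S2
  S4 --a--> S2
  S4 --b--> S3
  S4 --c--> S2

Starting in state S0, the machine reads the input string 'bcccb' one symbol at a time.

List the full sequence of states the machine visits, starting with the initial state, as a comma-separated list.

Answer: S0, S2, S2, S2, S2, S4

Derivation:
Start: S0
  read 'b': S0 --b--> S2
  read 'c': S2 --c--> S2
  read 'c': S2 --c--> S2
  read 'c': S2 --c--> S2
  read 'b': S2 --b--> S4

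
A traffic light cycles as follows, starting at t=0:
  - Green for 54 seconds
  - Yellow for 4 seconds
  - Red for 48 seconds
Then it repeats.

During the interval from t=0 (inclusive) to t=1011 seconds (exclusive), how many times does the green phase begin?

Cycle = 54+4+48 = 106s
green phase starts at t = k*106 + 0 for k=0,1,2,...
Need k*106+0 < 1011 → k < 9.538
k ∈ {0, ..., 9} → 10 starts

Answer: 10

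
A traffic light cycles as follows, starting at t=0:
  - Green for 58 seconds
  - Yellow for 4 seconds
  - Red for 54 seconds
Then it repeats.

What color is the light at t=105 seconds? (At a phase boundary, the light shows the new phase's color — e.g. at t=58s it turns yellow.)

Cycle length = 58 + 4 + 54 = 116s
t = 105, phase_t = 105 mod 116 = 105
105 >= 62 → RED

Answer: red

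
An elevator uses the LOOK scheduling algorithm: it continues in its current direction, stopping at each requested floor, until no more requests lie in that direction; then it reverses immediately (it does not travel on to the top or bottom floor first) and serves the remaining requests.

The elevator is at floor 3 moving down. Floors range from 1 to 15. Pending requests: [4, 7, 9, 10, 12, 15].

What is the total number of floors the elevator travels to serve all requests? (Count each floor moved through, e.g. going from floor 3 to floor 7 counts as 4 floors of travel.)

Start at floor 3 moving down, LOOK stop order: [4, 7, 9, 10, 12, 15]
  3 → 4: |4-3| = 1, total = 1
  4 → 7: |7-4| = 3, total = 4
  7 → 9: |9-7| = 2, total = 6
  9 → 10: |10-9| = 1, total = 7
  10 → 12: |12-10| = 2, total = 9
  12 → 15: |15-12| = 3, total = 12

Answer: 12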